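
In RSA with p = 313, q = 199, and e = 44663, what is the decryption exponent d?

φ(n) = (p−1)(q−1) = 312·198 = 61776.
Need d with 44663·d ≡ 1 (mod 61776). Apply the extended Euclidean algorithm:
61776 = 1·44663 + 17113
44663 = 2·17113 + 10437
17113 = 1·10437 + 6676
10437 = 1·6676 + 3761
6676 = 1·3761 + 2915
3761 = 1·2915 + 846
2915 = 3·846 + 377
846 = 2·377 + 92
377 = 4·92 + 9
92 = 10·9 + 2
9 = 4·2 + 1
2 = 2·1 + 0
Back-substitute:
1 = 9 − 4·2
1 = −4·92 + 41·9
1 = 41·377 − 168·92
1 = −168·846 + 377·377
1 = 377·2915 − 1299·846
1 = −1299·3761 + 1676·2915
1 = 1676·6676 − 2975·3761
1 = −2975·10437 + 4651·6676
1 = 4651·17113 − 7626·10437
1 = −7626·44663 + 19903·17113
1 = 19903·61776 − 27529·44663
So 44663·(-27529) ≡ 1 (mod 61776), hence d ≡ -27529 ≡ 34247 (mod 61776).

34247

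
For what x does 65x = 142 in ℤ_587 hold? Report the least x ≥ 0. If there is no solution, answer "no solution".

535

First find gcd(65, 587):
587 = 9×65 + 2
65 = 32×2 + 1
2 = 2×1 + 0
gcd = 1, so a unique solution mod 587 exists.
Back-substitute for the Bézout coefficients:
1 = 65 − 32·2
1 = −32·587 + 289·65
So 65·(289) ≡ 1 (mod 587), giving 65⁻¹ ≡ 289.
x ≡ 65⁻¹·142 ≡ 289·142 ≡ 535 (mod 587).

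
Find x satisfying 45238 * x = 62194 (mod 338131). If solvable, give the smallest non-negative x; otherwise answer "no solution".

255614

First find gcd(45238, 338131):
338131 = 7×45238 + 21465
45238 = 2×21465 + 2308
21465 = 9×2308 + 693
2308 = 3×693 + 229
693 = 3×229 + 6
229 = 38×6 + 1
6 = 6×1 + 0
gcd = 1, so a unique solution mod 338131 exists.
Back-substitute for the Bézout coefficients:
1 = 229 − 38·6
1 = −38·693 + 115·229
1 = 115·2308 − 383·693
1 = −383·21465 + 3562·2308
1 = 3562·45238 − 7507·21465
1 = −7507·338131 + 56111·45238
So 45238·(56111) ≡ 1 (mod 338131), giving 45238⁻¹ ≡ 56111.
x ≡ 45238⁻¹·62194 ≡ 56111·62194 ≡ 255614 (mod 338131).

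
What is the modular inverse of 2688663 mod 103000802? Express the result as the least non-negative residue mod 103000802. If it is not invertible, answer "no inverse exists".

50315705

Apply the Euclidean algorithm to 103000802 and 2688663:
103000802 = 38·2688663 + 831608
2688663 = 3·831608 + 193839
831608 = 4·193839 + 56252
193839 = 3·56252 + 25083
56252 = 2·25083 + 6086
25083 = 4·6086 + 739
6086 = 8·739 + 174
739 = 4·174 + 43
174 = 4·43 + 2
43 = 21·2 + 1
2 = 2·1 + 0
Since gcd(2688663, 103000802) = 1, back-substitute to write 1 as a combination:
1 = 43 − 21·2
1 = −21·174 + 85·43
1 = 85·739 − 361·174
1 = −361·6086 + 2973·739
1 = 2973·25083 − 12253·6086
1 = −12253·56252 + 27479·25083
1 = 27479·193839 − 94690·56252
1 = −94690·831608 + 406239·193839
1 = 406239·2688663 − 1313407·831608
1 = −1313407·103000802 + 50315705·2688663
So 2688663·50315705 ≡ 1 (mod 103000802).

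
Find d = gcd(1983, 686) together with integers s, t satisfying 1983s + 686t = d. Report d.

1

Apply Euclid's algorithm to 1983 and 686:
1983 = 2*686 + 611
686 = 1*611 + 75
611 = 8*75 + 11
75 = 6*11 + 9
11 = 1*9 + 2
9 = 4*2 + 1
2 = 2*1 + 0
gcd(1983, 686) = 1.
Back-substituting:
1 = 9 − 4·2
1 = −4·11 + 5·9
1 = 5·75 − 34·11
1 = −34·611 + 277·75
1 = 277·686 − 311·611
1 = −311·1983 + 899·686
So 1 = (-311)·1983 + (899)·686.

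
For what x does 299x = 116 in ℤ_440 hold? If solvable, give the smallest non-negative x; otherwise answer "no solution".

First find gcd(299, 440):
440 = 1·299 + 141
299 = 2·141 + 17
141 = 8·17 + 5
17 = 3·5 + 2
5 = 2·2 + 1
2 = 2·1 + 0
gcd = 1, so a unique solution mod 440 exists.
Back-substitute for the Bézout coefficients:
1 = 5 − 2·2
1 = −2·17 + 7·5
1 = 7·141 − 58·17
1 = −58·299 + 123·141
1 = 123·440 − 181·299
So 299·(-181) ≡ 1 (mod 440), giving 299⁻¹ ≡ 259.
x ≡ 299⁻¹·116 ≡ 259·116 ≡ 124 (mod 440).

124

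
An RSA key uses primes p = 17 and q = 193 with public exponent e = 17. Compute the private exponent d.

1265

φ(n) = (p−1)(q−1) = 16·192 = 3072.
Need d with 17·d ≡ 1 (mod 3072). Apply the extended Euclidean algorithm:
3072 = 180·17 + 12
17 = 1·12 + 5
12 = 2·5 + 2
5 = 2·2 + 1
2 = 2·1 + 0
Back-substitute:
1 = 5 − 2·2
1 = −2·12 + 5·5
1 = 5·17 − 7·12
1 = −7·3072 + 1265·17
So 17·1265 ≡ 1 (mod 3072), hence d = 1265.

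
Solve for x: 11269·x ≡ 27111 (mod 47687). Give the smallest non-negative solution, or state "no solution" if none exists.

27957

First find gcd(11269, 47687):
47687 = 4·11269 + 2611
11269 = 4·2611 + 825
2611 = 3·825 + 136
825 = 6·136 + 9
136 = 15·9 + 1
9 = 9·1 + 0
gcd = 1, so a unique solution mod 47687 exists.
Back-substitute for the Bézout coefficients:
1 = 136 − 15·9
1 = −15·825 + 91·136
1 = 91·2611 − 288·825
1 = −288·11269 + 1243·2611
1 = 1243·47687 − 5260·11269
So 11269·(-5260) ≡ 1 (mod 47687), giving 11269⁻¹ ≡ 42427.
x ≡ 11269⁻¹·27111 ≡ 42427·27111 ≡ 27957 (mod 47687).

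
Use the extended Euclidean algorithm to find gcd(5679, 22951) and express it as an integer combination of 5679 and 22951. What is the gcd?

Euclidean algorithm:
22951 = 4*5679 + 235
5679 = 24*235 + 39
235 = 6*39 + 1
39 = 39*1 + 0
gcd(5679, 22951) = 1.
Back-substituting:
1 = 235 − 6·39
1 = −6·5679 + 145·235
1 = 145·22951 − 586·5679
So 1 = (145)·22951 + (-586)·5679.

1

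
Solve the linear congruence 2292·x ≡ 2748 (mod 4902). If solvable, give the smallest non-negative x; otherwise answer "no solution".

First find gcd(2292, 4902):
4902 = 2·2292 + 318
2292 = 7·318 + 66
318 = 4·66 + 54
66 = 1·54 + 12
54 = 4·12 + 6
12 = 2·6 + 0
gcd = 6 and 6 | 2748, so solutions exist. Divide through by 6: 382x ≡ 458 (mod 817).
Now find 382⁻¹ mod 817:
817 = 2×382 + 53
382 = 7×53 + 11
53 = 4×11 + 9
11 = 1×9 + 2
9 = 4×2 + 1
2 = 2×1 + 0
Back-substitute:
1 = 9 − 4·2
1 = −4·11 + 5·9
1 = 5·53 − 24·11
1 = −24·382 + 173·53
1 = 173·817 − 370·382
So 382·(-370) ≡ 1 (mod 817), i.e. 382⁻¹ ≡ 447.
Then x ≡ 447·458 ≡ 476 (mod 817); the smallest non-negative solution is x = 476.

476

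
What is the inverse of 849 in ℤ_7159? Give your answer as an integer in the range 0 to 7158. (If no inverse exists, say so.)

2926

Apply the Euclidean algorithm to 7159 and 849:
7159 = 8*849 + 367
849 = 2*367 + 115
367 = 3*115 + 22
115 = 5*22 + 5
22 = 4*5 + 2
5 = 2*2 + 1
2 = 2*1 + 0
gcd = 1, so the inverse exists. Back-substitute:
1 = 5 − 2·2
1 = −2·22 + 9·5
1 = 9·115 − 47·22
1 = −47·367 + 150·115
1 = 150·849 − 347·367
1 = −347·7159 + 2926·849
So 849·2926 ≡ 1 (mod 7159).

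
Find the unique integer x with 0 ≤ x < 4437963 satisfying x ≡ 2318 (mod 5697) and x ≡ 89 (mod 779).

Write x = 2318 + 5697·k. Then 5697·k ≡ 89 − 2318 ≡ 108 (mod 779).
Need 5697⁻¹ mod 779. Extended Euclid on (779, 244):
779 = 3·244 + 47
244 = 5·47 + 9
47 = 5·9 + 2
9 = 4·2 + 1
2 = 2·1 + 0
Back-substitute:
1 = 9 − 4·2
1 = −4·47 + 21·9
1 = 21·244 − 109·47
1 = −109·779 + 348·244
5697⁻¹ ≡ 348 (mod 779), so k ≡ 348·108 ≡ 192 (mod 779).
x = 2318 + 5697·192 = 1096142.

1096142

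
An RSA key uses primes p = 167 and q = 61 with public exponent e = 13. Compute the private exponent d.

φ(n) = (p−1)(q−1) = 166·60 = 9960.
Need d with 13·d ≡ 1 (mod 9960). Apply the extended Euclidean algorithm:
9960 = 766·13 + 2
13 = 6·2 + 1
2 = 2·1 + 0
Back-substitute:
1 = 13 − 6·2
1 = −6·9960 + 4597·13
So 13·4597 ≡ 1 (mod 9960), hence d = 4597.

4597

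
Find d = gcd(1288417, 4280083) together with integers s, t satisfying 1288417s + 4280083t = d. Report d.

1

Euclidean algorithm:
4280083 = 3×1288417 + 414832
1288417 = 3×414832 + 43921
414832 = 9×43921 + 19543
43921 = 2×19543 + 4835
19543 = 4×4835 + 203
4835 = 23×203 + 166
203 = 1×166 + 37
166 = 4×37 + 18
37 = 2×18 + 1
18 = 18×1 + 0
gcd(1288417, 4280083) = 1.
Working backward:
1 = 37 − 2·18
1 = −2·166 + 9·37
1 = 9·203 − 11·166
1 = −11·4835 + 262·203
1 = 262·19543 − 1059·4835
1 = −1059·43921 + 2380·19543
1 = 2380·414832 − 22479·43921
1 = −22479·1288417 + 69817·414832
1 = 69817·4280083 − 231930·1288417
So 1 = (69817)·4280083 + (-231930)·1288417.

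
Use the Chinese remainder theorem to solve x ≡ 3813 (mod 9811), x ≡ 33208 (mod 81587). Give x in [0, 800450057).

697683645

Write x = 3813 + 9811·k. Then 9811·k ≡ 33208 − 3813 ≡ 29395 (mod 81587).
Need 9811⁻¹ mod 81587. Extended Euclid on (81587, 9811):
81587 = 8*9811 + 3099
9811 = 3*3099 + 514
3099 = 6*514 + 15
514 = 34*15 + 4
15 = 3*4 + 3
4 = 1*3 + 1
3 = 3*1 + 0
Back-substitute:
1 = 4 − 3
1 = −15 + 4·4
1 = 4·514 − 137·15
1 = −137·3099 + 826·514
1 = 826·9811 − 2615·3099
1 = −2615·81587 + 21746·9811
9811⁻¹ ≡ 21746 (mod 81587), so k ≡ 21746·29395 ≡ 71112 (mod 81587).
x = 3813 + 9811·71112 = 697683645.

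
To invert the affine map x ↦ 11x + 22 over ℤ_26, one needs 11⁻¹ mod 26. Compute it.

19

Run Euclid on (26, 11):
26 = 2×11 + 4
11 = 2×4 + 3
4 = 1×3 + 1
3 = 3×1 + 0
The gcd is 1. Working backward:
1 = 4 − 3
1 = −11 + 3·4
1 = 3·26 − 7·11
So 11·(-7) ≡ 1 (mod 26), and -7 ≡ 19 (mod 26).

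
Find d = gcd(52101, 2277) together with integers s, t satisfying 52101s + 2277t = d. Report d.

9

Euclidean algorithm:
52101 = 22*2277 + 2007
2277 = 1*2007 + 270
2007 = 7*270 + 117
270 = 2*117 + 36
117 = 3*36 + 9
36 = 4*9 + 0
gcd(52101, 2277) = 9.
Back-substituting:
9 = 117 − 3·36
9 = −3·270 + 7·117
9 = 7·2007 − 52·270
9 = −52·2277 + 59·2007
9 = 59·52101 − 1350·2277
So 9 = (59)·52101 + (-1350)·2277.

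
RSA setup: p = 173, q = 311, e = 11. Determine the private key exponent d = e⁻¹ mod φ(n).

φ(n) = (p−1)(q−1) = 172·310 = 53320.
Need d with 11·d ≡ 1 (mod 53320). Apply the extended Euclidean algorithm:
53320 = 4847·11 + 3
11 = 3·3 + 2
3 = 1·2 + 1
2 = 2·1 + 0
Back-substitute:
1 = 3 − 2
1 = −11 + 4·3
1 = 4·53320 − 19389·11
So 11·(-19389) ≡ 1 (mod 53320), hence d ≡ -19389 ≡ 33931 (mod 53320).

33931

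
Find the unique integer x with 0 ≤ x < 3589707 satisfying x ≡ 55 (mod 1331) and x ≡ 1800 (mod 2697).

2944227

Write x = 55 + 1331·k. Then 1331·k ≡ 1800 − 55 ≡ 1745 (mod 2697).
Need 1331⁻¹ mod 2697. Extended Euclid on (2697, 1331):
2697 = 2*1331 + 35
1331 = 38*35 + 1
35 = 35*1 + 0
Back-substitute:
1 = 1331 − 38·35
1 = −38·2697 + 77·1331
1331⁻¹ ≡ 77 (mod 2697), so k ≡ 77·1745 ≡ 2212 (mod 2697).
x = 55 + 1331·2212 = 2944227.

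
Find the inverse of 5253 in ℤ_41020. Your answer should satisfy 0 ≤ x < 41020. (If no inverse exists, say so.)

Apply the Euclidean algorithm to 41020 and 5253:
41020 = 7·5253 + 4249
5253 = 1·4249 + 1004
4249 = 4·1004 + 233
1004 = 4·233 + 72
233 = 3·72 + 17
72 = 4·17 + 4
17 = 4·4 + 1
4 = 4·1 + 0
Since gcd(5253, 41020) = 1, back-substitute to write 1 as a combination:
1 = 17 − 4·4
1 = −4·72 + 17·17
1 = 17·233 − 55·72
1 = −55·1004 + 237·233
1 = 237·4249 − 1003·1004
1 = −1003·5253 + 1240·4249
1 = 1240·41020 − 9683·5253
Thus 5253·(-9683) ≡ 1 (mod 41020); reducing, -9683 mod 41020 = 31337.

31337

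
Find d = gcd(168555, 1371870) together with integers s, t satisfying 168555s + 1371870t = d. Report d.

15

Repeated division:
1371870 = 8*168555 + 23430
168555 = 7*23430 + 4545
23430 = 5*4545 + 705
4545 = 6*705 + 315
705 = 2*315 + 75
315 = 4*75 + 15
75 = 5*15 + 0
gcd(168555, 1371870) = 15.
Back-substituting:
15 = 315 − 4·75
15 = −4·705 + 9·315
15 = 9·4545 − 58·705
15 = −58·23430 + 299·4545
15 = 299·168555 − 2151·23430
15 = −2151·1371870 + 17507·168555
So 15 = (-2151)·1371870 + (17507)·168555.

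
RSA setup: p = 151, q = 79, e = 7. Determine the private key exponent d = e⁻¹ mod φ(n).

3343

φ(n) = (p−1)(q−1) = 150·78 = 11700.
Need d with 7·d ≡ 1 (mod 11700). Apply the extended Euclidean algorithm:
11700 = 1671*7 + 3
7 = 2*3 + 1
3 = 3*1 + 0
Back-substitute:
1 = 7 − 2·3
1 = −2·11700 + 3343·7
So 7·3343 ≡ 1 (mod 11700), hence d = 3343.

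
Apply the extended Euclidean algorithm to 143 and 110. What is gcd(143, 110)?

Apply Euclid's algorithm to 143 and 110:
143 = 1*110 + 33
110 = 3*33 + 11
33 = 3*11 + 0
gcd(143, 110) = 11.
Express as a combination:
11 = 110 − 3·33
11 = −3·143 + 4·110
So 11 = (-3)·143 + (4)·110.

11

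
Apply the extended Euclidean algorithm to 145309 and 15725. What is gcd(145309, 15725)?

1

Euclidean algorithm:
145309 = 9×15725 + 3784
15725 = 4×3784 + 589
3784 = 6×589 + 250
589 = 2×250 + 89
250 = 2×89 + 72
89 = 1×72 + 17
72 = 4×17 + 4
17 = 4×4 + 1
4 = 4×1 + 0
gcd(145309, 15725) = 1.
Back-substituting:
1 = 17 − 4·4
1 = −4·72 + 17·17
1 = 17·89 − 21·72
1 = −21·250 + 59·89
1 = 59·589 − 139·250
1 = −139·3784 + 893·589
1 = 893·15725 − 3711·3784
1 = −3711·145309 + 34292·15725
So 1 = (-3711)·145309 + (34292)·15725.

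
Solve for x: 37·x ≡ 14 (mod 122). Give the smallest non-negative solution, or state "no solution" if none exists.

First find gcd(37, 122):
122 = 3·37 + 11
37 = 3·11 + 4
11 = 2·4 + 3
4 = 1·3 + 1
3 = 3·1 + 0
gcd = 1, so a unique solution mod 122 exists.
Back-substitute for the Bézout coefficients:
1 = 4 − 3
1 = −11 + 3·4
1 = 3·37 − 10·11
1 = −10·122 + 33·37
So 37·(33) ≡ 1 (mod 122), giving 37⁻¹ ≡ 33.
x ≡ 37⁻¹·14 ≡ 33·14 ≡ 96 (mod 122).

96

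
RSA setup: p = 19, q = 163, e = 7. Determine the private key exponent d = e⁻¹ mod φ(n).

2083

φ(n) = (p−1)(q−1) = 18·162 = 2916.
Need d with 7·d ≡ 1 (mod 2916). Apply the extended Euclidean algorithm:
2916 = 416·7 + 4
7 = 1·4 + 3
4 = 1·3 + 1
3 = 3·1 + 0
Back-substitute:
1 = 4 − 3
1 = −7 + 2·4
1 = 2·2916 − 833·7
So 7·(-833) ≡ 1 (mod 2916), hence d ≡ -833 ≡ 2083 (mod 2916).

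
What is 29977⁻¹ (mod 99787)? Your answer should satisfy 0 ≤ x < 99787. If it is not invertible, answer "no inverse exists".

22446

Extended Euclidean algorithm:
99787 = 3·29977 + 9856
29977 = 3·9856 + 409
9856 = 24·409 + 40
409 = 10·40 + 9
40 = 4·9 + 4
9 = 2·4 + 1
4 = 4·1 + 0
The gcd is 1. Working backward:
1 = 9 − 2·4
1 = −2·40 + 9·9
1 = 9·409 − 92·40
1 = −92·9856 + 2217·409
1 = 2217·29977 − 6743·9856
1 = −6743·99787 + 22446·29977
So 29977·22446 ≡ 1 (mod 99787).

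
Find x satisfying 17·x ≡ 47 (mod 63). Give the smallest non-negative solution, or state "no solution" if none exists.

25

First find gcd(17, 63):
63 = 3*17 + 12
17 = 1*12 + 5
12 = 2*5 + 2
5 = 2*2 + 1
2 = 2*1 + 0
gcd = 1, so a unique solution mod 63 exists.
Back-substitute for the Bézout coefficients:
1 = 5 − 2·2
1 = −2·12 + 5·5
1 = 5·17 − 7·12
1 = −7·63 + 26·17
So 17·(26) ≡ 1 (mod 63), giving 17⁻¹ ≡ 26.
x ≡ 17⁻¹·47 ≡ 26·47 ≡ 25 (mod 63).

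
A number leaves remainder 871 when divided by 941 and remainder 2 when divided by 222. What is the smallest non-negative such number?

Write x = 871 + 941·k. Then 941·k ≡ 2 − 871 ≡ 19 (mod 222).
Need 941⁻¹ mod 222. Extended Euclid on (222, 53):
222 = 4*53 + 10
53 = 5*10 + 3
10 = 3*3 + 1
3 = 3*1 + 0
Back-substitute:
1 = 10 − 3·3
1 = −3·53 + 16·10
1 = 16·222 − 67·53
941⁻¹ ≡ 155 (mod 222), so k ≡ 155·19 ≡ 59 (mod 222).
x = 871 + 941·59 = 56390.

56390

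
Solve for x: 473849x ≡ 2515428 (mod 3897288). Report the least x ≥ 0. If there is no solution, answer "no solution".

First find gcd(473849, 3897288):
3897288 = 8·473849 + 106496
473849 = 4·106496 + 47865
106496 = 2·47865 + 10766
47865 = 4·10766 + 4801
10766 = 2·4801 + 1164
4801 = 4·1164 + 145
1164 = 8·145 + 4
145 = 36·4 + 1
4 = 4·1 + 0
gcd = 1, so a unique solution mod 3897288 exists.
Back-substitute for the Bézout coefficients:
1 = 145 − 36·4
1 = −36·1164 + 289·145
1 = 289·4801 − 1192·1164
1 = −1192·10766 + 2673·4801
1 = 2673·47865 − 11884·10766
1 = −11884·106496 + 26441·47865
1 = 26441·473849 − 117648·106496
1 = −117648·3897288 + 967625·473849
So 473849·(967625) ≡ 1 (mod 3897288), giving 473849⁻¹ ≡ 967625.
x ≡ 473849⁻¹·2515428 ≡ 967625·2515428 ≡ 2154708 (mod 3897288).

2154708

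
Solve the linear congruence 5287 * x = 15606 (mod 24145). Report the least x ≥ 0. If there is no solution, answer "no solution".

12813

First find gcd(5287, 24145):
24145 = 4·5287 + 2997
5287 = 1·2997 + 2290
2997 = 1·2290 + 707
2290 = 3·707 + 169
707 = 4·169 + 31
169 = 5·31 + 14
31 = 2·14 + 3
14 = 4·3 + 2
3 = 1·2 + 1
2 = 2·1 + 0
gcd = 1, so a unique solution mod 24145 exists.
Back-substitute for the Bézout coefficients:
1 = 3 − 2
1 = −14 + 5·3
1 = 5·31 − 11·14
1 = −11·169 + 60·31
1 = 60·707 − 251·169
1 = −251·2290 + 813·707
1 = 813·2997 − 1064·2290
1 = −1064·5287 + 1877·2997
1 = 1877·24145 − 8572·5287
So 5287·(-8572) ≡ 1 (mod 24145), giving 5287⁻¹ ≡ 15573.
x ≡ 5287⁻¹·15606 ≡ 15573·15606 ≡ 12813 (mod 24145).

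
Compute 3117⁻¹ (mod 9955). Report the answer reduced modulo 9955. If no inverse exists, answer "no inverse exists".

2258

Apply the Euclidean algorithm to 9955 and 3117:
9955 = 3·3117 + 604
3117 = 5·604 + 97
604 = 6·97 + 22
97 = 4·22 + 9
22 = 2·9 + 4
9 = 2·4 + 1
4 = 4·1 + 0
Since gcd(3117, 9955) = 1, back-substitute to write 1 as a combination:
1 = 9 − 2·4
1 = −2·22 + 5·9
1 = 5·97 − 22·22
1 = −22·604 + 137·97
1 = 137·3117 − 707·604
1 = −707·9955 + 2258·3117
So 3117·2258 ≡ 1 (mod 9955).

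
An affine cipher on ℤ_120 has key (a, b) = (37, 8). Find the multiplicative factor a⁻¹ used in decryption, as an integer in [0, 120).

Apply the Euclidean algorithm to 120 and 37:
120 = 3×37 + 9
37 = 4×9 + 1
9 = 9×1 + 0
gcd = 1, so the inverse exists. Back-substitute:
1 = 37 − 4·9
1 = −4·120 + 13·37
So 37·13 ≡ 1 (mod 120).

13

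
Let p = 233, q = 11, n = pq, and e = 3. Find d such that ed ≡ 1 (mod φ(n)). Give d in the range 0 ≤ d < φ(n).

1547

φ(n) = (p−1)(q−1) = 232·10 = 2320.
Need d with 3·d ≡ 1 (mod 2320). Apply the extended Euclidean algorithm:
2320 = 773*3 + 1
3 = 3*1 + 0
Back-substitute:
1 = 2320 − 773·3
So 3·(-773) ≡ 1 (mod 2320), hence d ≡ -773 ≡ 1547 (mod 2320).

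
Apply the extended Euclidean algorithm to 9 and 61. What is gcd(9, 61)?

Repeated division:
61 = 6*9 + 7
9 = 1*7 + 2
7 = 3*2 + 1
2 = 2*1 + 0
gcd(9, 61) = 1.
Express as a combination:
1 = 7 − 3·2
1 = −3·9 + 4·7
1 = 4·61 − 27·9
So 1 = (4)·61 + (-27)·9.

1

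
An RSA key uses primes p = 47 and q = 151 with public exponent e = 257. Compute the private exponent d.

φ(n) = (p−1)(q−1) = 46·150 = 6900.
Need d with 257·d ≡ 1 (mod 6900). Apply the extended Euclidean algorithm:
6900 = 26*257 + 218
257 = 1*218 + 39
218 = 5*39 + 23
39 = 1*23 + 16
23 = 1*16 + 7
16 = 2*7 + 2
7 = 3*2 + 1
2 = 2*1 + 0
Back-substitute:
1 = 7 − 3·2
1 = −3·16 + 7·7
1 = 7·23 − 10·16
1 = −10·39 + 17·23
1 = 17·218 − 95·39
1 = −95·257 + 112·218
1 = 112·6900 − 3007·257
So 257·(-3007) ≡ 1 (mod 6900), hence d ≡ -3007 ≡ 3893 (mod 6900).

3893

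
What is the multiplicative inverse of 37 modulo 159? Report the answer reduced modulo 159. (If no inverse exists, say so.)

Extended Euclidean algorithm:
159 = 4*37 + 11
37 = 3*11 + 4
11 = 2*4 + 3
4 = 1*3 + 1
3 = 3*1 + 0
Since gcd(37, 159) = 1, back-substitute to write 1 as a combination:
1 = 4 − 3
1 = −11 + 3·4
1 = 3·37 − 10·11
1 = −10·159 + 43·37
So 37·43 ≡ 1 (mod 159).

43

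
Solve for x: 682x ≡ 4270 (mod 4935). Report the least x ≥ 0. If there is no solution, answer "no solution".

First find gcd(682, 4935):
4935 = 7·682 + 161
682 = 4·161 + 38
161 = 4·38 + 9
38 = 4·9 + 2
9 = 4·2 + 1
2 = 2·1 + 0
gcd = 1, so a unique solution mod 4935 exists.
Back-substitute for the Bézout coefficients:
1 = 9 − 4·2
1 = −4·38 + 17·9
1 = 17·161 − 72·38
1 = −72·682 + 305·161
1 = 305·4935 − 2207·682
So 682·(-2207) ≡ 1 (mod 4935), giving 682⁻¹ ≡ 2728.
x ≡ 682⁻¹·4270 ≡ 2728·4270 ≡ 1960 (mod 4935).

1960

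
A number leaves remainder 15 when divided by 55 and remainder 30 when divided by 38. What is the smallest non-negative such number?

1170

Write x = 15 + 55·k. Then 55·k ≡ 30 − 15 ≡ 15 (mod 38).
Need 55⁻¹ mod 38. Extended Euclid on (38, 17):
38 = 2·17 + 4
17 = 4·4 + 1
4 = 4·1 + 0
Back-substitute:
1 = 17 − 4·4
1 = −4·38 + 9·17
55⁻¹ ≡ 9 (mod 38), so k ≡ 9·15 ≡ 21 (mod 38).
x = 15 + 55·21 = 1170.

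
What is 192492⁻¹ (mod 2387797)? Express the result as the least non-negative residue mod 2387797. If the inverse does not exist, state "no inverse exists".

787584

Apply the Euclidean algorithm to 2387797 and 192492:
2387797 = 12·192492 + 77893
192492 = 2·77893 + 36706
77893 = 2·36706 + 4481
36706 = 8·4481 + 858
4481 = 5·858 + 191
858 = 4·191 + 94
191 = 2·94 + 3
94 = 31·3 + 1
3 = 3·1 + 0
Since gcd(192492, 2387797) = 1, back-substitute to write 1 as a combination:
1 = 94 − 31·3
1 = −31·191 + 63·94
1 = 63·858 − 283·191
1 = −283·4481 + 1478·858
1 = 1478·36706 − 12107·4481
1 = −12107·77893 + 25692·36706
1 = 25692·192492 − 63491·77893
1 = −63491·2387797 + 787584·192492
So 192492·787584 ≡ 1 (mod 2387797).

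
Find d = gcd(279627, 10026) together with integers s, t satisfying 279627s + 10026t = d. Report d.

3

Repeated division:
279627 = 27*10026 + 8925
10026 = 1*8925 + 1101
8925 = 8*1101 + 117
1101 = 9*117 + 48
117 = 2*48 + 21
48 = 2*21 + 6
21 = 3*6 + 3
6 = 2*3 + 0
gcd(279627, 10026) = 3.
Express as a combination:
3 = 21 − 3·6
3 = −3·48 + 7·21
3 = 7·117 − 17·48
3 = −17·1101 + 160·117
3 = 160·8925 − 1297·1101
3 = −1297·10026 + 1457·8925
3 = 1457·279627 − 40636·10026
So 3 = (1457)·279627 + (-40636)·10026.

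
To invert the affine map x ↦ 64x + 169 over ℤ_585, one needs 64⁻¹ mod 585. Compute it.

64

gcd(585, 64) by repeated division:
585 = 9·64 + 9
64 = 7·9 + 1
9 = 9·1 + 0
The gcd is 1. Working backward:
1 = 64 − 7·9
1 = −7·585 + 64·64
So 64·64 ≡ 1 (mod 585).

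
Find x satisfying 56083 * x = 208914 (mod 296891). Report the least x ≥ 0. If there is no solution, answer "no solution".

61888

First find gcd(56083, 296891):
296891 = 5*56083 + 16476
56083 = 3*16476 + 6655
16476 = 2*6655 + 3166
6655 = 2*3166 + 323
3166 = 9*323 + 259
323 = 1*259 + 64
259 = 4*64 + 3
64 = 21*3 + 1
3 = 3*1 + 0
gcd = 1, so a unique solution mod 296891 exists.
Back-substitute for the Bézout coefficients:
1 = 64 − 21·3
1 = −21·259 + 85·64
1 = 85·323 − 106·259
1 = −106·3166 + 1039·323
1 = 1039·6655 − 2184·3166
1 = −2184·16476 + 5407·6655
1 = 5407·56083 − 18405·16476
1 = −18405·296891 + 97432·56083
So 56083·(97432) ≡ 1 (mod 296891), giving 56083⁻¹ ≡ 97432.
x ≡ 56083⁻¹·208914 ≡ 97432·208914 ≡ 61888 (mod 296891).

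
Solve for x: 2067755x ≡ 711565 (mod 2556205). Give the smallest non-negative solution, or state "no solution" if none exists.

292922

First find gcd(2067755, 2556205):
2556205 = 1·2067755 + 488450
2067755 = 4·488450 + 113955
488450 = 4·113955 + 32630
113955 = 3·32630 + 16065
32630 = 2·16065 + 500
16065 = 32·500 + 65
500 = 7·65 + 45
65 = 1·45 + 20
45 = 2·20 + 5
20 = 4·5 + 0
gcd = 5 and 5 | 711565, so solutions exist. Divide through by 5: 413551x ≡ 142313 (mod 511241).
Now find 413551⁻¹ mod 511241:
511241 = 1×413551 + 97690
413551 = 4×97690 + 22791
97690 = 4×22791 + 6526
22791 = 3×6526 + 3213
6526 = 2×3213 + 100
3213 = 32×100 + 13
100 = 7×13 + 9
13 = 1×9 + 4
9 = 2×4 + 1
4 = 4×1 + 0
Back-substitute:
1 = 9 − 2·4
1 = −2·13 + 3·9
1 = 3·100 − 23·13
1 = −23·3213 + 739·100
1 = 739·6526 − 1501·3213
1 = −1501·22791 + 5242·6526
1 = 5242·97690 − 22469·22791
1 = −22469·413551 + 95118·97690
1 = 95118·511241 − 117587·413551
So 413551·(-117587) ≡ 1 (mod 511241), i.e. 413551⁻¹ ≡ 393654.
Then x ≡ 393654·142313 ≡ 292922 (mod 511241); the smallest non-negative solution is x = 292922.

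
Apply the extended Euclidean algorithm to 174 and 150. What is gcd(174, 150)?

6

Euclidean algorithm:
174 = 1·150 + 24
150 = 6·24 + 6
24 = 4·6 + 0
gcd(174, 150) = 6.
Express as a combination:
6 = 150 − 6·24
6 = −6·174 + 7·150
So 6 = (-6)·174 + (7)·150.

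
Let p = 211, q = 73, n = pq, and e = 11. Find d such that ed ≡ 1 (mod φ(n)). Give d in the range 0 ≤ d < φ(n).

12371

φ(n) = (p−1)(q−1) = 210·72 = 15120.
Need d with 11·d ≡ 1 (mod 15120). Apply the extended Euclidean algorithm:
15120 = 1374·11 + 6
11 = 1·6 + 5
6 = 1·5 + 1
5 = 5·1 + 0
Back-substitute:
1 = 6 − 5
1 = −11 + 2·6
1 = 2·15120 − 2749·11
So 11·(-2749) ≡ 1 (mod 15120), hence d ≡ -2749 ≡ 12371 (mod 15120).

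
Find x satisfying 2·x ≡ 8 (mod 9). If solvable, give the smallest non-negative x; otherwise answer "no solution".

4

First find gcd(2, 9):
9 = 4×2 + 1
2 = 2×1 + 0
gcd = 1, so a unique solution mod 9 exists.
Back-substitute for the Bézout coefficients:
1 = 9 − 4·2
So 2·(-4) ≡ 1 (mod 9), giving 2⁻¹ ≡ 5.
x ≡ 2⁻¹·8 ≡ 5·8 ≡ 4 (mod 9).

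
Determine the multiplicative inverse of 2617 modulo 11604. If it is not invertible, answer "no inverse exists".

Extended Euclidean algorithm:
11604 = 4*2617 + 1136
2617 = 2*1136 + 345
1136 = 3*345 + 101
345 = 3*101 + 42
101 = 2*42 + 17
42 = 2*17 + 8
17 = 2*8 + 1
8 = 8*1 + 0
Since gcd(2617, 11604) = 1, back-substitute to write 1 as a combination:
1 = 17 − 2·8
1 = −2·42 + 5·17
1 = 5·101 − 12·42
1 = −12·345 + 41·101
1 = 41·1136 − 135·345
1 = −135·2617 + 311·1136
1 = 311·11604 − 1379·2617
So 2617·(-1379) ≡ 1 (mod 11604), and -1379 ≡ 10225 (mod 11604).

10225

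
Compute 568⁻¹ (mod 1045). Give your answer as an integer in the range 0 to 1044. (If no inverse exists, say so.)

712

Apply the Euclidean algorithm to 1045 and 568:
1045 = 1*568 + 477
568 = 1*477 + 91
477 = 5*91 + 22
91 = 4*22 + 3
22 = 7*3 + 1
3 = 3*1 + 0
gcd = 1, so the inverse exists. Back-substitute:
1 = 22 − 7·3
1 = −7·91 + 29·22
1 = 29·477 − 152·91
1 = −152·568 + 181·477
1 = 181·1045 − 333·568
So 568·(-333) ≡ 1 (mod 1045), and -333 ≡ 712 (mod 1045).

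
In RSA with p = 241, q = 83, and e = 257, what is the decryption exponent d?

17153

φ(n) = (p−1)(q−1) = 240·82 = 19680.
Need d with 257·d ≡ 1 (mod 19680). Apply the extended Euclidean algorithm:
19680 = 76*257 + 148
257 = 1*148 + 109
148 = 1*109 + 39
109 = 2*39 + 31
39 = 1*31 + 8
31 = 3*8 + 7
8 = 1*7 + 1
7 = 7*1 + 0
Back-substitute:
1 = 8 − 7
1 = −31 + 4·8
1 = 4·39 − 5·31
1 = −5·109 + 14·39
1 = 14·148 − 19·109
1 = −19·257 + 33·148
1 = 33·19680 − 2527·257
So 257·(-2527) ≡ 1 (mod 19680), hence d ≡ -2527 ≡ 17153 (mod 19680).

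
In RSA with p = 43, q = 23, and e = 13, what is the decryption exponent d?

φ(n) = (p−1)(q−1) = 42·22 = 924.
Need d with 13·d ≡ 1 (mod 924). Apply the extended Euclidean algorithm:
924 = 71·13 + 1
13 = 13·1 + 0
Back-substitute:
1 = 924 − 71·13
So 13·(-71) ≡ 1 (mod 924), hence d ≡ -71 ≡ 853 (mod 924).

853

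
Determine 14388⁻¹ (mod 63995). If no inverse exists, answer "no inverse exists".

7797

Apply the Euclidean algorithm to 63995 and 14388:
63995 = 4·14388 + 6443
14388 = 2·6443 + 1502
6443 = 4·1502 + 435
1502 = 3·435 + 197
435 = 2·197 + 41
197 = 4·41 + 33
41 = 1·33 + 8
33 = 4·8 + 1
8 = 8·1 + 0
The gcd is 1. Working backward:
1 = 33 − 4·8
1 = −4·41 + 5·33
1 = 5·197 − 24·41
1 = −24·435 + 53·197
1 = 53·1502 − 183·435
1 = −183·6443 + 785·1502
1 = 785·14388 − 1753·6443
1 = −1753·63995 + 7797·14388
So 14388·7797 ≡ 1 (mod 63995).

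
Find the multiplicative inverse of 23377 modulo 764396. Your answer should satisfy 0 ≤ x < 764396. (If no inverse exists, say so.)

Run Euclid on (764396, 23377):
764396 = 32*23377 + 16332
23377 = 1*16332 + 7045
16332 = 2*7045 + 2242
7045 = 3*2242 + 319
2242 = 7*319 + 9
319 = 35*9 + 4
9 = 2*4 + 1
4 = 4*1 + 0
Since gcd(23377, 764396) = 1, back-substitute to write 1 as a combination:
1 = 9 − 2·4
1 = −2·319 + 71·9
1 = 71·2242 − 499·319
1 = −499·7045 + 1568·2242
1 = 1568·16332 − 3635·7045
1 = −3635·23377 + 5203·16332
1 = 5203·764396 − 170131·23377
So 23377·(-170131) ≡ 1 (mod 764396), and -170131 ≡ 594265 (mod 764396).

594265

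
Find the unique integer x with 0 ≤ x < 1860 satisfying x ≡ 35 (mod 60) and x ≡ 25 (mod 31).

335

Write x = 35 + 60·k. Then 60·k ≡ 25 − 35 ≡ 21 (mod 31).
Need 60⁻¹ mod 31. Extended Euclid on (31, 29):
31 = 1*29 + 2
29 = 14*2 + 1
2 = 2*1 + 0
Back-substitute:
1 = 29 − 14·2
1 = −14·31 + 15·29
60⁻¹ ≡ 15 (mod 31), so k ≡ 15·21 ≡ 5 (mod 31).
x = 35 + 60·5 = 335.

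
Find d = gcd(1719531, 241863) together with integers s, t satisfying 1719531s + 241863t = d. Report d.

3

Apply Euclid's algorithm to 1719531 and 241863:
1719531 = 7·241863 + 26490
241863 = 9·26490 + 3453
26490 = 7·3453 + 2319
3453 = 1·2319 + 1134
2319 = 2·1134 + 51
1134 = 22·51 + 12
51 = 4·12 + 3
12 = 4·3 + 0
gcd(1719531, 241863) = 3.
Express as a combination:
3 = 51 − 4·12
3 = −4·1134 + 89·51
3 = 89·2319 − 182·1134
3 = −182·3453 + 271·2319
3 = 271·26490 − 2079·3453
3 = −2079·241863 + 18982·26490
3 = 18982·1719531 − 134953·241863
So 3 = (18982)·1719531 + (-134953)·241863.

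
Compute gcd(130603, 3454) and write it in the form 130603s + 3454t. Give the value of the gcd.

11

Euclidean algorithm:
130603 = 37×3454 + 2805
3454 = 1×2805 + 649
2805 = 4×649 + 209
649 = 3×209 + 22
209 = 9×22 + 11
22 = 2×11 + 0
gcd(130603, 3454) = 11.
Back-substituting:
11 = 209 − 9·22
11 = −9·649 + 28·209
11 = 28·2805 − 121·649
11 = −121·3454 + 149·2805
11 = 149·130603 − 5634·3454
So 11 = (149)·130603 + (-5634)·3454.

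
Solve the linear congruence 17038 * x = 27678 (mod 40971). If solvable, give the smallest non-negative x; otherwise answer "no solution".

First find gcd(17038, 40971):
40971 = 2×17038 + 6895
17038 = 2×6895 + 3248
6895 = 2×3248 + 399
3248 = 8×399 + 56
399 = 7×56 + 7
56 = 8×7 + 0
gcd = 7 and 7 | 27678, so solutions exist. Divide through by 7: 2434x ≡ 3954 (mod 5853).
Now find 2434⁻¹ mod 5853:
5853 = 2×2434 + 985
2434 = 2×985 + 464
985 = 2×464 + 57
464 = 8×57 + 8
57 = 7×8 + 1
8 = 8×1 + 0
Back-substitute:
1 = 57 − 7·8
1 = −7·464 + 57·57
1 = 57·985 − 121·464
1 = −121·2434 + 299·985
1 = 299·5853 − 719·2434
So 2434·(-719) ≡ 1 (mod 5853), i.e. 2434⁻¹ ≡ 5134.
Then x ≡ 5134·3954 ≡ 1632 (mod 5853); the smallest non-negative solution is x = 1632.

1632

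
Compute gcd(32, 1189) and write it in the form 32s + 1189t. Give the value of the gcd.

1

Apply Euclid's algorithm to 1189 and 32:
1189 = 37×32 + 5
32 = 6×5 + 2
5 = 2×2 + 1
2 = 2×1 + 0
gcd(32, 1189) = 1.
Express as a combination:
1 = 5 − 2·2
1 = −2·32 + 13·5
1 = 13·1189 − 483·32
So 1 = (13)·1189 + (-483)·32.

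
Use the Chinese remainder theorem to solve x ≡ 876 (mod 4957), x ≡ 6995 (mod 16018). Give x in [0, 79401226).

Write x = 876 + 4957·k. Then 4957·k ≡ 6995 − 876 ≡ 6119 (mod 16018).
Need 4957⁻¹ mod 16018. Extended Euclid on (16018, 4957):
16018 = 3·4957 + 1147
4957 = 4·1147 + 369
1147 = 3·369 + 40
369 = 9·40 + 9
40 = 4·9 + 4
9 = 2·4 + 1
4 = 4·1 + 0
Back-substitute:
1 = 9 − 2·4
1 = −2·40 + 9·9
1 = 9·369 − 83·40
1 = −83·1147 + 258·369
1 = 258·4957 − 1115·1147
1 = −1115·16018 + 3603·4957
4957⁻¹ ≡ 3603 (mod 16018), so k ≡ 3603·6119 ≡ 5989 (mod 16018).
x = 876 + 4957·5989 = 29688349.

29688349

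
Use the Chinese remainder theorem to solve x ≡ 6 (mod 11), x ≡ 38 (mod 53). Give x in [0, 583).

303

Write x = 6 + 11·k. Then 11·k ≡ 38 − 6 ≡ 32 (mod 53).
Need 11⁻¹ mod 53. Extended Euclid on (53, 11):
53 = 4*11 + 9
11 = 1*9 + 2
9 = 4*2 + 1
2 = 2*1 + 0
Back-substitute:
1 = 9 − 4·2
1 = −4·11 + 5·9
1 = 5·53 − 24·11
11⁻¹ ≡ 29 (mod 53), so k ≡ 29·32 ≡ 27 (mod 53).
x = 6 + 11·27 = 303.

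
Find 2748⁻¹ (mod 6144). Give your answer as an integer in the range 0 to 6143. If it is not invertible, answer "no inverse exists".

Euclidean algorithm on 6144, 2748:
6144 = 2*2748 + 648
2748 = 4*648 + 156
648 = 4*156 + 24
156 = 6*24 + 12
24 = 2*12 + 0
Since gcd = 12 > 1, 2748 is not a unit mod 6144.

no inverse exists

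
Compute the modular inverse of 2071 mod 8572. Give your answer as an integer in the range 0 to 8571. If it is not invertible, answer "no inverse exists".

Run Euclid on (8572, 2071):
8572 = 4·2071 + 288
2071 = 7·288 + 55
288 = 5·55 + 13
55 = 4·13 + 3
13 = 4·3 + 1
3 = 3·1 + 0
The gcd is 1. Working backward:
1 = 13 − 4·3
1 = −4·55 + 17·13
1 = 17·288 − 89·55
1 = −89·2071 + 640·288
1 = 640·8572 − 2649·2071
So 2071·(-2649) ≡ 1 (mod 8572), and -2649 ≡ 5923 (mod 8572).

5923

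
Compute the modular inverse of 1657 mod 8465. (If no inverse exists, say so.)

Apply the Euclidean algorithm to 8465 and 1657:
8465 = 5×1657 + 180
1657 = 9×180 + 37
180 = 4×37 + 32
37 = 1×32 + 5
32 = 6×5 + 2
5 = 2×2 + 1
2 = 2×1 + 0
The gcd is 1. Working backward:
1 = 5 − 2·2
1 = −2·32 + 13·5
1 = 13·37 − 15·32
1 = −15·180 + 73·37
1 = 73·1657 − 672·180
1 = −672·8465 + 3433·1657
So 1657·3433 ≡ 1 (mod 8465).

3433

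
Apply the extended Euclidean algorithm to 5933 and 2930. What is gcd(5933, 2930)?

1

Apply Euclid's algorithm to 5933 and 2930:
5933 = 2*2930 + 73
2930 = 40*73 + 10
73 = 7*10 + 3
10 = 3*3 + 1
3 = 3*1 + 0
gcd(5933, 2930) = 1.
Working backward:
1 = 10 − 3·3
1 = −3·73 + 22·10
1 = 22·2930 − 883·73
1 = −883·5933 + 1788·2930
So 1 = (-883)·5933 + (1788)·2930.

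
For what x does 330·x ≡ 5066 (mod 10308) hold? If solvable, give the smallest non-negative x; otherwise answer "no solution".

no solution

gcd(330, 10308):
10308 = 31·330 + 78
330 = 4·78 + 18
78 = 4·18 + 6
18 = 3·6 + 0
gcd = 6, but 6 ∤ 5066, so the congruence has no solution.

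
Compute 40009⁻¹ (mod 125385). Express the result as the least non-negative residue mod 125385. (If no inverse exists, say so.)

122179

gcd(125385, 40009) by repeated division:
125385 = 3·40009 + 5358
40009 = 7·5358 + 2503
5358 = 2·2503 + 352
2503 = 7·352 + 39
352 = 9·39 + 1
39 = 39·1 + 0
Since gcd(40009, 125385) = 1, back-substitute to write 1 as a combination:
1 = 352 − 9·39
1 = −9·2503 + 64·352
1 = 64·5358 − 137·2503
1 = −137·40009 + 1023·5358
1 = 1023·125385 − 3206·40009
Thus 40009·(-3206) ≡ 1 (mod 125385); reducing, -3206 mod 125385 = 122179.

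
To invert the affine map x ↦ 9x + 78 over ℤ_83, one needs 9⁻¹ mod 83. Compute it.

37

gcd(83, 9) by repeated division:
83 = 9·9 + 2
9 = 4·2 + 1
2 = 2·1 + 0
The gcd is 1. Working backward:
1 = 9 − 4·2
1 = −4·83 + 37·9
So 9·37 ≡ 1 (mod 83).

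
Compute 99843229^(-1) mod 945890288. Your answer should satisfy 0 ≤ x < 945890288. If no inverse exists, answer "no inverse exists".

Extended Euclidean algorithm:
945890288 = 9*99843229 + 47301227
99843229 = 2*47301227 + 5240775
47301227 = 9*5240775 + 134252
5240775 = 39*134252 + 4947
134252 = 27*4947 + 683
4947 = 7*683 + 166
683 = 4*166 + 19
166 = 8*19 + 14
19 = 1*14 + 5
14 = 2*5 + 4
5 = 1*4 + 1
4 = 4*1 + 0
The gcd is 1. Working backward:
1 = 5 − 4
1 = −14 + 3·5
1 = 3·19 − 4·14
1 = −4·166 + 35·19
1 = 35·683 − 144·166
1 = −144·4947 + 1043·683
1 = 1043·134252 − 28305·4947
1 = −28305·5240775 + 1104938·134252
1 = 1104938·47301227 − 9972747·5240775
1 = −9972747·99843229 + 21050432·47301227
1 = 21050432·945890288 − 199426635·99843229
So 99843229·(-199426635) ≡ 1 (mod 945890288), and -199426635 ≡ 746463653 (mod 945890288).

746463653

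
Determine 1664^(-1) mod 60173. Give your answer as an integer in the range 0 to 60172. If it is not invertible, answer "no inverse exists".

gcd(60173, 1664) by repeated division:
60173 = 36×1664 + 269
1664 = 6×269 + 50
269 = 5×50 + 19
50 = 2×19 + 12
19 = 1×12 + 7
12 = 1×7 + 5
7 = 1×5 + 2
5 = 2×2 + 1
2 = 2×1 + 0
gcd = 1, so the inverse exists. Back-substitute:
1 = 5 − 2·2
1 = −2·7 + 3·5
1 = 3·12 − 5·7
1 = −5·19 + 8·12
1 = 8·50 − 21·19
1 = −21·269 + 113·50
1 = 113·1664 − 699·269
1 = −699·60173 + 25277·1664
So 1664·25277 ≡ 1 (mod 60173).

25277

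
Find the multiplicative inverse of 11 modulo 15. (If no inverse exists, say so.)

Run Euclid on (15, 11):
15 = 1*11 + 4
11 = 2*4 + 3
4 = 1*3 + 1
3 = 3*1 + 0
The gcd is 1. Working backward:
1 = 4 − 3
1 = −11 + 3·4
1 = 3·15 − 4·11
Thus 11·(-4) ≡ 1 (mod 15); reducing, -4 mod 15 = 11.

11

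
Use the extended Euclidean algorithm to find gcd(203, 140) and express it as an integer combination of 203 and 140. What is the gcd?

7

Euclidean algorithm:
203 = 1*140 + 63
140 = 2*63 + 14
63 = 4*14 + 7
14 = 2*7 + 0
gcd(203, 140) = 7.
Working backward:
7 = 63 − 4·14
7 = −4·140 + 9·63
7 = 9·203 − 13·140
So 7 = (9)·203 + (-13)·140.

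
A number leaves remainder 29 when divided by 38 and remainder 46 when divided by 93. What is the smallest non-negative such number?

Write x = 29 + 38·k. Then 38·k ≡ 46 − 29 ≡ 17 (mod 93).
Need 38⁻¹ mod 93. Extended Euclid on (93, 38):
93 = 2×38 + 17
38 = 2×17 + 4
17 = 4×4 + 1
4 = 4×1 + 0
Back-substitute:
1 = 17 − 4·4
1 = −4·38 + 9·17
1 = 9·93 − 22·38
38⁻¹ ≡ 71 (mod 93), so k ≡ 71·17 ≡ 91 (mod 93).
x = 29 + 38·91 = 3487.

3487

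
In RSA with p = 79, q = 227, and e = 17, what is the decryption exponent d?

1037

φ(n) = (p−1)(q−1) = 78·226 = 17628.
Need d with 17·d ≡ 1 (mod 17628). Apply the extended Euclidean algorithm:
17628 = 1036×17 + 16
17 = 1×16 + 1
16 = 16×1 + 0
Back-substitute:
1 = 17 − 16
1 = −17628 + 1037·17
So 17·1037 ≡ 1 (mod 17628), hence d = 1037.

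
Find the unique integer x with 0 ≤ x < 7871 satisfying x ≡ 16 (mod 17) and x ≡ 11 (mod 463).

Write x = 16 + 17·k. Then 17·k ≡ 11 − 16 ≡ 458 (mod 463).
Need 17⁻¹ mod 463. Extended Euclid on (463, 17):
463 = 27×17 + 4
17 = 4×4 + 1
4 = 4×1 + 0
Back-substitute:
1 = 17 − 4·4
1 = −4·463 + 109·17
17⁻¹ ≡ 109 (mod 463), so k ≡ 109·458 ≡ 381 (mod 463).
x = 16 + 17·381 = 6493.

6493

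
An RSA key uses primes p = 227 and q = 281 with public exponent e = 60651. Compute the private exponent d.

20291

φ(n) = (p−1)(q−1) = 226·280 = 63280.
Need d with 60651·d ≡ 1 (mod 63280). Apply the extended Euclidean algorithm:
63280 = 1*60651 + 2629
60651 = 23*2629 + 184
2629 = 14*184 + 53
184 = 3*53 + 25
53 = 2*25 + 3
25 = 8*3 + 1
3 = 3*1 + 0
Back-substitute:
1 = 25 − 8·3
1 = −8·53 + 17·25
1 = 17·184 − 59·53
1 = −59·2629 + 843·184
1 = 843·60651 − 19448·2629
1 = −19448·63280 + 20291·60651
So 60651·20291 ≡ 1 (mod 63280), hence d = 20291.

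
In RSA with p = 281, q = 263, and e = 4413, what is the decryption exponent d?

44917

φ(n) = (p−1)(q−1) = 280·262 = 73360.
Need d with 4413·d ≡ 1 (mod 73360). Apply the extended Euclidean algorithm:
73360 = 16×4413 + 2752
4413 = 1×2752 + 1661
2752 = 1×1661 + 1091
1661 = 1×1091 + 570
1091 = 1×570 + 521
570 = 1×521 + 49
521 = 10×49 + 31
49 = 1×31 + 18
31 = 1×18 + 13
18 = 1×13 + 5
13 = 2×5 + 3
5 = 1×3 + 2
3 = 1×2 + 1
2 = 2×1 + 0
Back-substitute:
1 = 3 − 2
1 = −5 + 2·3
1 = 2·13 − 5·5
1 = −5·18 + 7·13
1 = 7·31 − 12·18
1 = −12·49 + 19·31
1 = 19·521 − 202·49
1 = −202·570 + 221·521
1 = 221·1091 − 423·570
1 = −423·1661 + 644·1091
1 = 644·2752 − 1067·1661
1 = −1067·4413 + 1711·2752
1 = 1711·73360 − 28443·4413
So 4413·(-28443) ≡ 1 (mod 73360), hence d ≡ -28443 ≡ 44917 (mod 73360).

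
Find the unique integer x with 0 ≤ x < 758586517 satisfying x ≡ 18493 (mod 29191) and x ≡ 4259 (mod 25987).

Write x = 18493 + 29191·k. Then 29191·k ≡ 4259 − 18493 ≡ 11753 (mod 25987).
Need 29191⁻¹ mod 25987. Extended Euclid on (25987, 3204):
25987 = 8×3204 + 355
3204 = 9×355 + 9
355 = 39×9 + 4
9 = 2×4 + 1
4 = 4×1 + 0
Back-substitute:
1 = 9 − 2·4
1 = −2·355 + 79·9
1 = 79·3204 − 713·355
1 = −713·25987 + 5783·3204
29191⁻¹ ≡ 5783 (mod 25987), so k ≡ 5783·11753 ≡ 11594 (mod 25987).
x = 18493 + 29191·11594 = 338458947.

338458947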